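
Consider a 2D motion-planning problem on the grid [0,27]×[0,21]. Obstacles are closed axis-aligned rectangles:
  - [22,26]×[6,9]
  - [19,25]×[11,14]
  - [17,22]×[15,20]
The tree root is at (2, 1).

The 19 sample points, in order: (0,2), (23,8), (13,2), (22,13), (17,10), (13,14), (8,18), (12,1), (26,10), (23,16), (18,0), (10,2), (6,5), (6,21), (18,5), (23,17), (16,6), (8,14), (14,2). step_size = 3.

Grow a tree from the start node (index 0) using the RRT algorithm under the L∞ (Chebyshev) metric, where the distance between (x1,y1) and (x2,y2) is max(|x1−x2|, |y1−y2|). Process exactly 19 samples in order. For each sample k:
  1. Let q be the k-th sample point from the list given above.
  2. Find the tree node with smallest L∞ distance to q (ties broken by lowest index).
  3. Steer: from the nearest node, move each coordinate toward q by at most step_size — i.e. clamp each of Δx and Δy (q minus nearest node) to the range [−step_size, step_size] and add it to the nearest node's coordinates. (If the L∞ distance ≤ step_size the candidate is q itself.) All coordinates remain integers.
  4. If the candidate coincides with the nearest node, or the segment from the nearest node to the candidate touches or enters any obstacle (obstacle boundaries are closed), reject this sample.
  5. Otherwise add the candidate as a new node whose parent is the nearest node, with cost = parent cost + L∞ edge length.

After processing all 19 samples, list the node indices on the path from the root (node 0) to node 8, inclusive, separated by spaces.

Path: 0 2 3 8

1. q=(0,2) nearest=0 d=2 new=(0,2) → add node 1 parent=0 cost=2
2. q=(23,8) nearest=0 d=21 new=(5,4) → add node 2 parent=0 cost=3
3. q=(13,2) nearest=2 d=8 new=(8,2) → add node 3 parent=2 cost=6
4. q=(22,13) nearest=3 d=14 new=(11,5) → add node 4 parent=3 cost=9
5. q=(17,10) nearest=4 d=6 new=(14,8) → add node 5 parent=4 cost=12
6. q=(13,14) nearest=5 d=6 new=(13,11) → add node 6 parent=5 cost=15
7. q=(8,18) nearest=6 d=7 new=(10,14) → add node 7 parent=6 cost=18
8. q=(12,1) nearest=3 d=4 new=(11,1) → add node 8 parent=3 cost=9
9. q=(26,10) nearest=5 d=12 new=(17,10) → add node 9 parent=5 cost=15
10. q=(23,16) nearest=9 d=6 new=(20,13) → blocked by [19,25]×[11,14], reject
11. q=(18,0) nearest=4 d=7 new=(14,2) → add node 10 parent=4 cost=12
12. q=(10,2) nearest=8 d=1 new=(10,2) → add node 11 parent=8 cost=10
13. q=(6,5) nearest=2 d=1 new=(6,5) → add node 12 parent=2 cost=4
14. q=(6,21) nearest=7 d=7 new=(7,17) → add node 13 parent=7 cost=21
15. q=(18,5) nearest=5 d=4 new=(17,5) → add node 14 parent=5 cost=15
16. q=(23,17) nearest=9 d=7 new=(20,13) → blocked by [19,25]×[11,14], reject
17. q=(16,6) nearest=14 d=1 new=(16,6) → add node 15 parent=14 cost=16
18. q=(8,14) nearest=7 d=2 new=(8,14) → add node 16 parent=7 cost=20
19. q=(14,2) nearest=10 d=0 → coincident, reject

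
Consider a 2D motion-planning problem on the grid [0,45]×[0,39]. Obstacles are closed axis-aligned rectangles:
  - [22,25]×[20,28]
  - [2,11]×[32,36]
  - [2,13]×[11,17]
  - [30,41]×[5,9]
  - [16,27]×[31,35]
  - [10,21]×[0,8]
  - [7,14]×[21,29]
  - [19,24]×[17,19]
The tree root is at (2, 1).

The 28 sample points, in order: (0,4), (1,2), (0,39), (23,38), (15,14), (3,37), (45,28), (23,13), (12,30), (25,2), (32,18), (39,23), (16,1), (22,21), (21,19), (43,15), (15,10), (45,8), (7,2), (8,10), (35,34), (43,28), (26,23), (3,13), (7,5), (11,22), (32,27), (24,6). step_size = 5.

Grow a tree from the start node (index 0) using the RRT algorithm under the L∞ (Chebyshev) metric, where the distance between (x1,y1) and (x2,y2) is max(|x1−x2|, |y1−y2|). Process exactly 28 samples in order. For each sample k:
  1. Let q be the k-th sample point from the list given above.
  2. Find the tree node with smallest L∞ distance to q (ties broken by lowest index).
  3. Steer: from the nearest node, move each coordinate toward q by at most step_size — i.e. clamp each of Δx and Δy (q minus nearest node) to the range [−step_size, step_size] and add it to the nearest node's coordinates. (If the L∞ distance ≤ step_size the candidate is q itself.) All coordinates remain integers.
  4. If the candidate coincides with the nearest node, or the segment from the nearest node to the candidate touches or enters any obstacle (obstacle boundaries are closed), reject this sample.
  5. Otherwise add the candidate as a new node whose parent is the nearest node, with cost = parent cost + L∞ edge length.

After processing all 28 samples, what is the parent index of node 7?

1. q=(0,4) nearest=0 d=3 new=(0,4) → add node 1 parent=0 cost=3
2. q=(1,2) nearest=0 d=1 new=(1,2) → add node 2 parent=0 cost=1
3. q=(0,39) nearest=1 d=35 new=(0,9) → add node 3 parent=1 cost=8
4. q=(23,38) nearest=3 d=29 new=(5,14) → blocked by [2,13]×[11,17], reject
5. q=(15,14) nearest=0 d=13 new=(7,6) → add node 4 parent=0 cost=5
6. q=(3,37) nearest=3 d=28 new=(3,14) → blocked by [2,13]×[11,17], reject
7. q=(45,28) nearest=4 d=38 new=(12,11) → blocked by [2,13]×[11,17], reject
8. q=(23,13) nearest=4 d=16 new=(12,11) → blocked by [2,13]×[11,17], reject
9. q=(12,30) nearest=3 d=21 new=(5,14) → blocked by [2,13]×[11,17], reject
10. q=(25,2) nearest=4 d=18 new=(12,2) → blocked by [10,21]×[0,8], reject
11. q=(32,18) nearest=4 d=25 new=(12,11) → blocked by [2,13]×[11,17], reject
12. q=(39,23) nearest=4 d=32 new=(12,11) → blocked by [2,13]×[11,17], reject
13. q=(16,1) nearest=4 d=9 new=(12,1) → blocked by [10,21]×[0,8], reject
14. q=(22,21) nearest=4 d=15 new=(12,11) → blocked by [2,13]×[11,17], reject
15. q=(21,19) nearest=4 d=14 new=(12,11) → blocked by [2,13]×[11,17], reject
16. q=(43,15) nearest=4 d=36 new=(12,11) → blocked by [2,13]×[11,17], reject
17. q=(15,10) nearest=4 d=8 new=(12,10) → add node 5 parent=4 cost=10
18. q=(45,8) nearest=5 d=33 new=(17,8) → blocked by [10,21]×[0,8], reject
19. q=(7,2) nearest=4 d=4 new=(7,2) → add node 6 parent=4 cost=9
20. q=(8,10) nearest=4 d=4 new=(8,10) → add node 7 parent=4 cost=9
21. q=(35,34) nearest=5 d=24 new=(17,15) → blocked by [2,13]×[11,17], reject
22. q=(43,28) nearest=5 d=31 new=(17,15) → blocked by [2,13]×[11,17], reject
23. q=(26,23) nearest=5 d=14 new=(17,15) → blocked by [2,13]×[11,17], reject
24. q=(3,13) nearest=3 d=4 new=(3,13) → blocked by [2,13]×[11,17], reject
25. q=(7,5) nearest=4 d=1 new=(7,5) → add node 8 parent=4 cost=6
26. q=(11,22) nearest=5 d=12 new=(11,15) → blocked by [2,13]×[11,17], reject
27. q=(32,27) nearest=5 d=20 new=(17,15) → blocked by [2,13]×[11,17], reject
28. q=(24,6) nearest=5 d=12 new=(17,6) → blocked by [10,21]×[0,8], reject

Parent of node 7: 4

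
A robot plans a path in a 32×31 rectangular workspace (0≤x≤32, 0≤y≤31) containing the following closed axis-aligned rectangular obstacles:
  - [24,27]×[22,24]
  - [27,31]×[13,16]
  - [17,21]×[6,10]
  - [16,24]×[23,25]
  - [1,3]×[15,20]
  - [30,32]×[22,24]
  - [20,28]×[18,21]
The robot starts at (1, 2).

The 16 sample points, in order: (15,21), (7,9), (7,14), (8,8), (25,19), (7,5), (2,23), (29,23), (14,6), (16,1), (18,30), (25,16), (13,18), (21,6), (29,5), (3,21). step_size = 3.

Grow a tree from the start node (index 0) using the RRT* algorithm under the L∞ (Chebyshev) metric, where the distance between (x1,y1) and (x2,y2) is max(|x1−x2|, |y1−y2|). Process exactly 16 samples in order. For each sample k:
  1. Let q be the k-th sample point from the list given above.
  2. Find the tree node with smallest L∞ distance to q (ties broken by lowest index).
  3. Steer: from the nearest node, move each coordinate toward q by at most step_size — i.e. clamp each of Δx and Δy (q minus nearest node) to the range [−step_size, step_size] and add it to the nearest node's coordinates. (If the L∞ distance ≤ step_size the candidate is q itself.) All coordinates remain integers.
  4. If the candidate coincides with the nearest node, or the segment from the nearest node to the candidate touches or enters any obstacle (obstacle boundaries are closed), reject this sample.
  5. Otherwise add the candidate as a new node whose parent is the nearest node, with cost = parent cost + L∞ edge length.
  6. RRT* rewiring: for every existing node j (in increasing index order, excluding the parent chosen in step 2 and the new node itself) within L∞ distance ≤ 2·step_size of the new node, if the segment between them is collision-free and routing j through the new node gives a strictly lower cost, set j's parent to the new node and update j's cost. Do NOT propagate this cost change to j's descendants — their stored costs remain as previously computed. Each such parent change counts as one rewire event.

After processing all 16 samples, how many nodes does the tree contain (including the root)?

Node count: 16

1. q=(15,21) nearest=0 d=19 new=(4,5) → add node 1 parent=0 cost=3
2. q=(7,9) nearest=1 d=4 new=(7,8) → add node 2 parent=1 cost=6
3. q=(7,14) nearest=2 d=6 new=(7,11) → add node 3 parent=2 cost=9
4. q=(8,8) nearest=2 d=1 new=(8,8) → add node 4 parent=2 cost=7
5. q=(25,19) nearest=4 d=17 new=(11,11) → add node 5 parent=4 cost=10
6. q=(7,5) nearest=1 d=3 new=(7,5) → add node 6 parent=1 cost=6
7. q=(2,23) nearest=3 d=12 new=(4,14) → add node 7 parent=3 cost=12
8. q=(29,23) nearest=5 d=18 new=(14,14) → add node 8 parent=5 cost=13
9. q=(14,6) nearest=5 d=5 new=(14,8) → add node 9 parent=5 cost=13
10. q=(16,1) nearest=9 d=7 new=(16,5) → add node 10 parent=9 cost=16
11. q=(18,30) nearest=7 d=16 new=(7,17) → add node 11 parent=7 cost=15
12. q=(25,16) nearest=8 d=11 new=(17,16) → add node 12 parent=8 cost=16
13. q=(13,18) nearest=8 d=4 new=(13,17) → add node 13 parent=8 cost=16
14. q=(21,6) nearest=10 d=5 new=(19,6) → blocked by [17,21]×[6,10], reject
15. q=(29,5) nearest=12 d=12 new=(20,13) → add node 14 parent=12 cost=19
16. q=(3,21) nearest=11 d=4 new=(4,20) → add node 15 parent=11 cost=18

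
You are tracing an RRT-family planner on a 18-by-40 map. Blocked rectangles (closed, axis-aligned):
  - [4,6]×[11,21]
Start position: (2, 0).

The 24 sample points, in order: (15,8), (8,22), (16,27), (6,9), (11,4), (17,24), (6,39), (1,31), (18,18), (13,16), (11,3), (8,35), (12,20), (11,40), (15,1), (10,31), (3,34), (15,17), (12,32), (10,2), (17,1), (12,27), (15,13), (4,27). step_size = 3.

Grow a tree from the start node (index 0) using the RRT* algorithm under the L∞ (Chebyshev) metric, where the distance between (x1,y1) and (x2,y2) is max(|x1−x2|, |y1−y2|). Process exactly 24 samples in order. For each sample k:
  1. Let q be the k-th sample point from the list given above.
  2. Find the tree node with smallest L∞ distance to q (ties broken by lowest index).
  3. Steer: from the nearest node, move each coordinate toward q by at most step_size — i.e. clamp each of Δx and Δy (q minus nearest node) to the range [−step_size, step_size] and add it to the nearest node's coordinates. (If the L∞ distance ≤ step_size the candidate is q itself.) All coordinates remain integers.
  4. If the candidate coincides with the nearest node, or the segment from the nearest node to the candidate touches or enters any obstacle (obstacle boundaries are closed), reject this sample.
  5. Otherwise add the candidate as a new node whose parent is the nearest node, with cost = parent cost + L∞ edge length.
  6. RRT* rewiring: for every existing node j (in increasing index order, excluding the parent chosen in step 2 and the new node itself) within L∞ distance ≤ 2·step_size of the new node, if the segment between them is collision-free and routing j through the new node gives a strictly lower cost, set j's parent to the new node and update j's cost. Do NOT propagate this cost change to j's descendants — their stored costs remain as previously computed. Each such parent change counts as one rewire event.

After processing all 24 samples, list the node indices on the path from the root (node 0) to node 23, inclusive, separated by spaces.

Path: 0 1 2 3 6 23

1. q=(15,8) nearest=0 d=13 new=(5,3) → add node 1 parent=0 cost=3
2. q=(8,22) nearest=1 d=19 new=(8,6) → add node 2 parent=1 cost=6
3. q=(16,27) nearest=2 d=21 new=(11,9) → add node 3 parent=2 cost=9
4. q=(6,9) nearest=2 d=3 new=(6,9) → add node 4 parent=2 cost=9
5. q=(11,4) nearest=2 d=3 new=(11,4) → add node 5 parent=2 cost=9
6. q=(17,24) nearest=3 d=15 new=(14,12) → add node 6 parent=3 cost=12
7. q=(6,39) nearest=6 d=27 new=(11,15) → add node 7 parent=6 cost=15
8. q=(1,31) nearest=7 d=16 new=(8,18) → add node 8 parent=7 cost=18
9. q=(18,18) nearest=6 d=6 new=(17,15) → add node 9 parent=6 cost=15
10. q=(13,16) nearest=7 d=2 new=(13,16) → add node 10 parent=7 cost=17
11. q=(11,3) nearest=5 d=1 new=(11,3) → add node 11 parent=5 cost=10
12. q=(8,35) nearest=8 d=17 new=(8,21) → add node 12 parent=8 cost=21
13. q=(12,20) nearest=8 d=4 new=(11,20) → add node 13 parent=8 cost=21
14. q=(11,40) nearest=12 d=19 new=(11,24) → add node 14 parent=12 cost=24
15. q=(15,1) nearest=5 d=4 new=(14,1) → add node 15 parent=5 cost=12
16. q=(10,31) nearest=14 d=7 new=(10,27) → add node 16 parent=14 cost=27
17. q=(3,34) nearest=16 d=7 new=(7,30) → add node 17 parent=16 cost=30
18. q=(15,17) nearest=9 d=2 new=(15,17) → add node 18 parent=9 cost=17
19. q=(12,32) nearest=16 d=5 new=(12,30) → add node 19 parent=16 cost=30
20. q=(10,2) nearest=11 d=1 new=(10,2) → add node 20 parent=11 cost=11
21. q=(17,1) nearest=15 d=3 new=(17,1) → add node 21 parent=15 cost=15
22. q=(12,27) nearest=16 d=2 new=(12,27) → add node 22 parent=16 cost=29
23. q=(15,13) nearest=6 d=1 new=(15,13) → add node 23 parent=6 cost=13; rewire 10→23 (16<17)
24. q=(4,27) nearest=17 d=3 new=(4,27) → add node 24 parent=17 cost=33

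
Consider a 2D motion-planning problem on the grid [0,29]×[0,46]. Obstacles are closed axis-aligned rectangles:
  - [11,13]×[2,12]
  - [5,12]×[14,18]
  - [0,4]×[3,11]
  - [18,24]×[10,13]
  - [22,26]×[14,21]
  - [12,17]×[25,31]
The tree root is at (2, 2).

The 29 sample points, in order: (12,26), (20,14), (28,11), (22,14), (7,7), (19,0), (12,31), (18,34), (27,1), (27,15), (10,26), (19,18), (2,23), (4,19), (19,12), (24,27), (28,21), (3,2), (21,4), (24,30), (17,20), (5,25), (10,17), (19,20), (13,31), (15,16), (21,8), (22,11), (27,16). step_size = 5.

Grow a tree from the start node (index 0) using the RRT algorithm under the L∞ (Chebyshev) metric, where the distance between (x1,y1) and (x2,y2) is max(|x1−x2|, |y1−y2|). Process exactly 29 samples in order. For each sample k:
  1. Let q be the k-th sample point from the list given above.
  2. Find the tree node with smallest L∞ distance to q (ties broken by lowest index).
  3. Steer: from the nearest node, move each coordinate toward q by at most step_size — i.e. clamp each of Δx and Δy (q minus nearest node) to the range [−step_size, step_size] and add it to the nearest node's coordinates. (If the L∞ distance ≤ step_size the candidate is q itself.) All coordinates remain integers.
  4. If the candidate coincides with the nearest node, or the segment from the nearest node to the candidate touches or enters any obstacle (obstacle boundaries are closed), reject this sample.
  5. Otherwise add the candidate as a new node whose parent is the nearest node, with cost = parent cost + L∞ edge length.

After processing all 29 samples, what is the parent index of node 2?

1. q=(12,26) nearest=0 d=24 new=(7,7) → blocked by [0,4]×[3,11], reject
2. q=(20,14) nearest=0 d=18 new=(7,7) → blocked by [0,4]×[3,11], reject
3. q=(28,11) nearest=0 d=26 new=(7,7) → blocked by [0,4]×[3,11], reject
4. q=(22,14) nearest=0 d=20 new=(7,7) → blocked by [0,4]×[3,11], reject
5. q=(7,7) nearest=0 d=5 new=(7,7) → blocked by [0,4]×[3,11], reject
6. q=(19,0) nearest=0 d=17 new=(7,0) → add node 1 parent=0 cost=5
7. q=(12,31) nearest=0 d=29 new=(7,7) → blocked by [0,4]×[3,11], reject
8. q=(18,34) nearest=0 d=32 new=(7,7) → blocked by [0,4]×[3,11], reject
9. q=(27,1) nearest=1 d=20 new=(12,1) → add node 2 parent=1 cost=10
10. q=(27,15) nearest=2 d=15 new=(17,6) → blocked by [11,13]×[2,12], reject
11. q=(10,26) nearest=0 d=24 new=(7,7) → blocked by [0,4]×[3,11], reject
12. q=(19,18) nearest=0 d=17 new=(7,7) → blocked by [0,4]×[3,11], reject
13. q=(2,23) nearest=0 d=21 new=(2,7) → blocked by [0,4]×[3,11], reject
14. q=(4,19) nearest=0 d=17 new=(4,7) → blocked by [0,4]×[3,11], reject
15. q=(19,12) nearest=2 d=11 new=(17,6) → blocked by [11,13]×[2,12], reject
16. q=(24,27) nearest=0 d=25 new=(7,7) → blocked by [0,4]×[3,11], reject
17. q=(28,21) nearest=2 d=20 new=(17,6) → blocked by [11,13]×[2,12], reject
18. q=(3,2) nearest=0 d=1 new=(3,2) → add node 3 parent=0 cost=1
19. q=(21,4) nearest=2 d=9 new=(17,4) → add node 4 parent=2 cost=15
20. q=(24,30) nearest=4 d=26 new=(22,9) → add node 5 parent=4 cost=20
21. q=(17,20) nearest=5 d=11 new=(17,14) → blocked by [18,24]×[10,13], reject
22. q=(5,25) nearest=5 d=17 new=(17,14) → blocked by [18,24]×[10,13], reject
23. q=(10,17) nearest=5 d=12 new=(17,14) → blocked by [18,24]×[10,13], reject
24. q=(19,20) nearest=5 d=11 new=(19,14) → blocked by [18,24]×[10,13], reject
25. q=(13,31) nearest=5 d=22 new=(17,14) → blocked by [18,24]×[10,13], reject
26. q=(15,16) nearest=5 d=7 new=(17,14) → blocked by [18,24]×[10,13], reject
27. q=(21,8) nearest=5 d=1 new=(21,8) → add node 6 parent=5 cost=21
28. q=(22,11) nearest=5 d=2 new=(22,11) → blocked by [18,24]×[10,13], reject
29. q=(27,16) nearest=5 d=7 new=(27,14) → blocked by [18,24]×[10,13], reject

Parent of node 2: 1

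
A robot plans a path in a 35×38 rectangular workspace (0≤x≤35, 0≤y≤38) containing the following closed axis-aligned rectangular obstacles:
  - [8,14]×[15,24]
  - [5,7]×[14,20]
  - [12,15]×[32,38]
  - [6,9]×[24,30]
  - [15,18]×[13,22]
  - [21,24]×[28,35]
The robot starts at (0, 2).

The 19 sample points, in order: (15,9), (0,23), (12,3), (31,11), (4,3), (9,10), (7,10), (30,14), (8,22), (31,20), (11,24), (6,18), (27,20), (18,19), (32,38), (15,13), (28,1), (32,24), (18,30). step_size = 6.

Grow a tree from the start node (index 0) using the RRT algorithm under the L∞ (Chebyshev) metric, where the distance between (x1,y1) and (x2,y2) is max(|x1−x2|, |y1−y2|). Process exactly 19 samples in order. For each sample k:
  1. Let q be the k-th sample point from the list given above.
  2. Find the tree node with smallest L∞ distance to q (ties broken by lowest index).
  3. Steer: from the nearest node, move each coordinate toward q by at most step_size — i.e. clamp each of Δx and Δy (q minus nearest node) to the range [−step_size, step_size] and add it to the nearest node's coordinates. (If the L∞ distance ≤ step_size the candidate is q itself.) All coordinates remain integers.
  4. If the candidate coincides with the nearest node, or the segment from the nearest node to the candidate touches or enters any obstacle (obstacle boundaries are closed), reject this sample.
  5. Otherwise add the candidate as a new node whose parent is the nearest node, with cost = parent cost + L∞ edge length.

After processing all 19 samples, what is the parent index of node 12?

1. q=(15,9) nearest=0 d=15 new=(6,8) → add node 1 parent=0 cost=6
2. q=(0,23) nearest=1 d=15 new=(0,14) → add node 2 parent=1 cost=12
3. q=(12,3) nearest=1 d=6 new=(12,3) → add node 3 parent=1 cost=12
4. q=(31,11) nearest=3 d=19 new=(18,9) → add node 4 parent=3 cost=18
5. q=(4,3) nearest=0 d=4 new=(4,3) → add node 5 parent=0 cost=4
6. q=(9,10) nearest=1 d=3 new=(9,10) → add node 6 parent=1 cost=9
7. q=(7,10) nearest=1 d=2 new=(7,10) → add node 7 parent=1 cost=8
8. q=(30,14) nearest=4 d=12 new=(24,14) → add node 8 parent=4 cost=24
9. q=(8,22) nearest=2 d=8 new=(6,20) → blocked by [5,7]×[14,20], reject
10. q=(31,20) nearest=8 d=7 new=(30,20) → add node 9 parent=8 cost=30
11. q=(11,24) nearest=2 d=11 new=(6,20) → blocked by [5,7]×[14,20], reject
12. q=(6,18) nearest=2 d=6 new=(6,18) → blocked by [5,7]×[14,20], reject
13. q=(27,20) nearest=9 d=3 new=(27,20) → add node 10 parent=9 cost=33
14. q=(18,19) nearest=8 d=6 new=(18,19) → blocked by [15,18]×[13,22], reject
15. q=(32,38) nearest=9 d=18 new=(32,26) → add node 11 parent=9 cost=36
16. q=(15,13) nearest=4 d=4 new=(15,13) → blocked by [15,18]×[13,22], reject
17. q=(28,1) nearest=4 d=10 new=(24,3) → add node 12 parent=4 cost=24
18. q=(32,24) nearest=11 d=2 new=(32,24) → add node 13 parent=11 cost=38
19. q=(18,30) nearest=10 d=10 new=(21,26) → add node 14 parent=10 cost=39

Parent of node 12: 4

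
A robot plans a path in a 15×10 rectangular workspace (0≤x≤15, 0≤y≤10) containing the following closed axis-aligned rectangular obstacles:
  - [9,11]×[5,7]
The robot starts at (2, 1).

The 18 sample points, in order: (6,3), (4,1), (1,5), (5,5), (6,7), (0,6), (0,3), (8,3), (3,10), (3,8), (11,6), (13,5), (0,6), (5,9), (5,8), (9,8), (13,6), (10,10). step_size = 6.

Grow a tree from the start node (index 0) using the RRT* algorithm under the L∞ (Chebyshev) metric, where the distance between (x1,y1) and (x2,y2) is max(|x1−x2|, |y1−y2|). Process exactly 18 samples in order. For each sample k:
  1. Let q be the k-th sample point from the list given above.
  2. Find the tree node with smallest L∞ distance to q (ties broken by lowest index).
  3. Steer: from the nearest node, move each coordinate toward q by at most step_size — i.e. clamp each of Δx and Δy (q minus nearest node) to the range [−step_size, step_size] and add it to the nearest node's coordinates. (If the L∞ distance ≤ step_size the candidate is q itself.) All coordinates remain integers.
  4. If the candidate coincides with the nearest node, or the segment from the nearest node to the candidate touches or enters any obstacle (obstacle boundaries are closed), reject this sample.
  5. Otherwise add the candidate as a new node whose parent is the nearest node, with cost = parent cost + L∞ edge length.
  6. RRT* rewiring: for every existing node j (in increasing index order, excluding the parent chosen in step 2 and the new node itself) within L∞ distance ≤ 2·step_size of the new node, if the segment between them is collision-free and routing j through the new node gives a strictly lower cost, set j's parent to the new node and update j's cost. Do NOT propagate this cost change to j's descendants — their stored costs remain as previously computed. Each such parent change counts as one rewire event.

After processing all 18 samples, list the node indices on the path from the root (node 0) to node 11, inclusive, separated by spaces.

Path: 0 1 8 11

1. q=(6,3) nearest=0 d=4 new=(6,3) → add node 1 parent=0 cost=4
2. q=(4,1) nearest=0 d=2 new=(4,1) → add node 2 parent=0 cost=2
3. q=(1,5) nearest=0 d=4 new=(1,5) → add node 3 parent=0 cost=4
4. q=(5,5) nearest=1 d=2 new=(5,5) → add node 4 parent=1 cost=6
5. q=(6,7) nearest=4 d=2 new=(6,7) → add node 5 parent=4 cost=8
6. q=(0,6) nearest=3 d=1 new=(0,6) → add node 6 parent=3 cost=5
7. q=(0,3) nearest=0 d=2 new=(0,3) → add node 7 parent=0 cost=2
8. q=(8,3) nearest=1 d=2 new=(8,3) → add node 8 parent=1 cost=6
9. q=(3,10) nearest=5 d=3 new=(3,10) → add node 9 parent=5 cost=11
10. q=(3,8) nearest=9 d=2 new=(3,8) → add node 10 parent=9 cost=13
11. q=(11,6) nearest=8 d=3 new=(11,6) → blocked by [9,11]×[5,7], reject
12. q=(13,5) nearest=8 d=5 new=(13,5) → add node 11 parent=8 cost=11
13. q=(0,6) nearest=6 d=0 → coincident, reject
14. q=(5,9) nearest=5 d=2 new=(5,9) → add node 12 parent=5 cost=10; rewire 10→12 (12<13)
15. q=(5,8) nearest=5 d=1 new=(5,8) → add node 13 parent=5 cost=9; rewire 10→13 (11<12)
16. q=(9,8) nearest=5 d=3 new=(9,8) → add node 14 parent=5 cost=11
17. q=(13,6) nearest=11 d=1 new=(13,6) → add node 15 parent=11 cost=12
18. q=(10,10) nearest=14 d=2 new=(10,10) → add node 16 parent=14 cost=13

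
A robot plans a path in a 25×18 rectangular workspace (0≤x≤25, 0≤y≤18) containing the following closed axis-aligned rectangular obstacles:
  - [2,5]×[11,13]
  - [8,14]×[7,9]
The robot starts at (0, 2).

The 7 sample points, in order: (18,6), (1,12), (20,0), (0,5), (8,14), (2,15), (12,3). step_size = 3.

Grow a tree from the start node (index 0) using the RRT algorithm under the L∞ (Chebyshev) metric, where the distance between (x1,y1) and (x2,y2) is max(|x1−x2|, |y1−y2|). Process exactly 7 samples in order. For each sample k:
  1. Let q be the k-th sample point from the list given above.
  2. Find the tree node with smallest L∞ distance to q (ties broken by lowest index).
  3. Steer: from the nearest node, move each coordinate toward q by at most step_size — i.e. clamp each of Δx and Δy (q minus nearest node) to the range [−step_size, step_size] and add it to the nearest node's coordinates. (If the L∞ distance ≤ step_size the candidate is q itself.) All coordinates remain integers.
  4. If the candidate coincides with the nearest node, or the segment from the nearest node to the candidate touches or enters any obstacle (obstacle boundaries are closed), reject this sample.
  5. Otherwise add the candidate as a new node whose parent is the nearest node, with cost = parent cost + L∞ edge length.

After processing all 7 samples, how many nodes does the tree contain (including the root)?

Node count: 6

1. q=(18,6) nearest=0 d=18 new=(3,5) → add node 1 parent=0 cost=3
2. q=(1,12) nearest=1 d=7 new=(1,8) → add node 2 parent=1 cost=6
3. q=(20,0) nearest=1 d=17 new=(6,2) → add node 3 parent=1 cost=6
4. q=(0,5) nearest=0 d=3 new=(0,5) → add node 4 parent=0 cost=3
5. q=(8,14) nearest=2 d=7 new=(4,11) → blocked by [2,5]×[11,13], reject
6. q=(2,15) nearest=2 d=7 new=(2,11) → blocked by [2,5]×[11,13], reject
7. q=(12,3) nearest=3 d=6 new=(9,3) → add node 5 parent=3 cost=9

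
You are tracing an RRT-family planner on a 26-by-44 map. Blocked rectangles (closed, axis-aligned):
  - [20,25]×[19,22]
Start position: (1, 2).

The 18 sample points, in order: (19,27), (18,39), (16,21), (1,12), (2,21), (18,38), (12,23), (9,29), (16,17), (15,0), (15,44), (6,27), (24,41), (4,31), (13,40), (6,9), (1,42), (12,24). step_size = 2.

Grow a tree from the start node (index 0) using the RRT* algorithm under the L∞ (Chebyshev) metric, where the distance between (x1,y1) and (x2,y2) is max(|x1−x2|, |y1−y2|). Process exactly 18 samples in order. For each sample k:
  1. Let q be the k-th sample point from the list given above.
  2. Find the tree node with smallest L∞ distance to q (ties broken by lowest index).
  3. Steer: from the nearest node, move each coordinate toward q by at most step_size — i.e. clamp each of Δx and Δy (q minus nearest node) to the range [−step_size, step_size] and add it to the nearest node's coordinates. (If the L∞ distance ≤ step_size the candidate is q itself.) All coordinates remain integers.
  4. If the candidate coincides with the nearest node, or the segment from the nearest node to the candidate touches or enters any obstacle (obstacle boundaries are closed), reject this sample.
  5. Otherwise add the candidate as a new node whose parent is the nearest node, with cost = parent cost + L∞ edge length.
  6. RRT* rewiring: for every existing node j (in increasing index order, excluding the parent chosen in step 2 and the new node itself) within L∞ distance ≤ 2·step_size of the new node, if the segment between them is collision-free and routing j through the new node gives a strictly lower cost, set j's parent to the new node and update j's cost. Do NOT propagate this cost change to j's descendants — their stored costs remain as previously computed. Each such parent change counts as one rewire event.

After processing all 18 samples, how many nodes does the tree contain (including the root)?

1. q=(19,27) nearest=0 d=25 new=(3,4) → add node 1 parent=0 cost=2
2. q=(18,39) nearest=1 d=35 new=(5,6) → add node 2 parent=1 cost=4
3. q=(16,21) nearest=2 d=15 new=(7,8) → add node 3 parent=2 cost=6
4. q=(1,12) nearest=2 d=6 new=(3,8) → add node 4 parent=2 cost=6
5. q=(2,21) nearest=3 d=13 new=(5,10) → add node 5 parent=3 cost=8
6. q=(18,38) nearest=5 d=28 new=(7,12) → add node 6 parent=5 cost=10
7. q=(12,23) nearest=6 d=11 new=(9,14) → add node 7 parent=6 cost=12
8. q=(9,29) nearest=7 d=15 new=(9,16) → add node 8 parent=7 cost=14
9. q=(16,17) nearest=7 d=7 new=(11,16) → add node 9 parent=7 cost=14
10. q=(15,0) nearest=3 d=8 new=(9,6) → add node 10 parent=3 cost=8
11. q=(15,44) nearest=8 d=28 new=(11,18) → add node 11 parent=8 cost=16
12. q=(6,27) nearest=11 d=9 new=(9,20) → add node 12 parent=11 cost=18
13. q=(24,41) nearest=12 d=21 new=(11,22) → add node 13 parent=12 cost=20
14. q=(4,31) nearest=13 d=9 new=(9,24) → add node 14 parent=13 cost=22
15. q=(13,40) nearest=14 d=16 new=(11,26) → add node 15 parent=14 cost=24
16. q=(6,9) nearest=3 d=1 new=(6,9) → add node 16 parent=3 cost=7
17. q=(1,42) nearest=15 d=16 new=(9,28) → add node 17 parent=15 cost=26
18. q=(12,24) nearest=13 d=2 new=(12,24) → add node 18 parent=13 cost=22

Node count: 19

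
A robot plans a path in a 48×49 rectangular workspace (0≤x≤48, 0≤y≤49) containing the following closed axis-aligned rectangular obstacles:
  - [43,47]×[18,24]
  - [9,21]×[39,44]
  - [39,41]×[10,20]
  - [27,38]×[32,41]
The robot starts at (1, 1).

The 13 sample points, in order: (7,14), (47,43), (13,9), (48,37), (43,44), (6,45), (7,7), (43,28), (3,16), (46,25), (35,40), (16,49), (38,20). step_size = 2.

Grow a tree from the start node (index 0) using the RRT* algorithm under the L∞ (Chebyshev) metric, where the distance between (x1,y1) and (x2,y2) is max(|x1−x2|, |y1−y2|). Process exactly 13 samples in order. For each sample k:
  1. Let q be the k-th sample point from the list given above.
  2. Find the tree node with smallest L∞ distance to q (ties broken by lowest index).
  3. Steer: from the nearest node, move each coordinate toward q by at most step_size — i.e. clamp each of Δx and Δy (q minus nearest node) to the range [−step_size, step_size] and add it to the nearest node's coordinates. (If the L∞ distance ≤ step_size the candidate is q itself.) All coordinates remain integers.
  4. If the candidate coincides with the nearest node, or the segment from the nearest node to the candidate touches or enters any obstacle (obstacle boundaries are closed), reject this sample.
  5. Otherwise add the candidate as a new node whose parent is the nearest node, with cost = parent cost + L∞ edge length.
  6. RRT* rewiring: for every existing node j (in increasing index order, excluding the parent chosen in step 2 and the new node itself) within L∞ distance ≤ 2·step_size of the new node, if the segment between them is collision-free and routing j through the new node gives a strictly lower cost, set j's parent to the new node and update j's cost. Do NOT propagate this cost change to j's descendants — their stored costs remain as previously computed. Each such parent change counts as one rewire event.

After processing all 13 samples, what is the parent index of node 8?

Parent of node 8: 6

1. q=(7,14) nearest=0 d=13 new=(3,3) → add node 1 parent=0 cost=2
2. q=(47,43) nearest=1 d=44 new=(5,5) → add node 2 parent=1 cost=4
3. q=(13,9) nearest=2 d=8 new=(7,7) → add node 3 parent=2 cost=6
4. q=(48,37) nearest=3 d=41 new=(9,9) → add node 4 parent=3 cost=8
5. q=(43,44) nearest=4 d=35 new=(11,11) → add node 5 parent=4 cost=10
6. q=(6,45) nearest=5 d=34 new=(9,13) → add node 6 parent=5 cost=12
7. q=(7,7) nearest=3 d=0 → coincident, reject
8. q=(43,28) nearest=5 d=32 new=(13,13) → add node 7 parent=5 cost=12
9. q=(3,16) nearest=6 d=6 new=(7,15) → add node 8 parent=6 cost=14
10. q=(46,25) nearest=7 d=33 new=(15,15) → add node 9 parent=7 cost=14
11. q=(35,40) nearest=9 d=25 new=(17,17) → add node 10 parent=9 cost=16
12. q=(16,49) nearest=10 d=32 new=(16,19) → add node 11 parent=10 cost=18
13. q=(38,20) nearest=10 d=21 new=(19,19) → add node 12 parent=10 cost=18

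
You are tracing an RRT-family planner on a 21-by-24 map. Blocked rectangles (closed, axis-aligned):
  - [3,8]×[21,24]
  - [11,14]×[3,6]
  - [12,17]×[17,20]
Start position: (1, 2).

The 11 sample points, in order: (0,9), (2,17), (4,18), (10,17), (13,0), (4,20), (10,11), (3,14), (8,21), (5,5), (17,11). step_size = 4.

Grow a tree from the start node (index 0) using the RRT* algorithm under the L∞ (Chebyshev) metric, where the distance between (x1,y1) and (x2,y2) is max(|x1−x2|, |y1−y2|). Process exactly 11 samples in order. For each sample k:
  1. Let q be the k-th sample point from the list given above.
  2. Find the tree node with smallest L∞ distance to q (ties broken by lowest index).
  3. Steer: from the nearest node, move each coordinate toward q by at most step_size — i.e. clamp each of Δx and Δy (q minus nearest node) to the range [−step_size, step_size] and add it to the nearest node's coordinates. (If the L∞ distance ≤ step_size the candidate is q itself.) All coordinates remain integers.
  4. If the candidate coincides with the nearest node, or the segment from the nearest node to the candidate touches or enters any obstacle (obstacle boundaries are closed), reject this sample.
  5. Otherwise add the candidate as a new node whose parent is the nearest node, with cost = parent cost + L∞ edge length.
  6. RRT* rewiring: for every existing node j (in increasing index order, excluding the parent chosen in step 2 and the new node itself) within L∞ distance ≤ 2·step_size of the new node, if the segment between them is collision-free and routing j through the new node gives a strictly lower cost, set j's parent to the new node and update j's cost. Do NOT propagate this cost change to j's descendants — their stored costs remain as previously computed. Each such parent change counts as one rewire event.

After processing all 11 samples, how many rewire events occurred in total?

1. q=(0,9) nearest=0 d=7 new=(0,6) → add node 1 parent=0 cost=4
2. q=(2,17) nearest=1 d=11 new=(2,10) → add node 2 parent=1 cost=8
3. q=(4,18) nearest=2 d=8 new=(4,14) → add node 3 parent=2 cost=12
4. q=(10,17) nearest=3 d=6 new=(8,17) → add node 4 parent=3 cost=16
5. q=(13,0) nearest=2 d=11 new=(6,6) → add node 5 parent=2 cost=12
6. q=(4,20) nearest=4 d=4 new=(4,20) → add node 6 parent=4 cost=20
7. q=(10,11) nearest=5 d=5 new=(10,10) → add node 7 parent=5 cost=16
8. q=(3,14) nearest=3 d=1 new=(3,14) → add node 8 parent=3 cost=13; rewire 6→8 (19<20)
9. q=(8,21) nearest=4 d=4 new=(8,21) → blocked by [3,8]×[21,24], reject
10. q=(5,5) nearest=5 d=1 new=(5,5) → add node 9 parent=5 cost=13
11. q=(17,11) nearest=7 d=7 new=(14,11) → add node 10 parent=7 cost=20

Rewire events: 1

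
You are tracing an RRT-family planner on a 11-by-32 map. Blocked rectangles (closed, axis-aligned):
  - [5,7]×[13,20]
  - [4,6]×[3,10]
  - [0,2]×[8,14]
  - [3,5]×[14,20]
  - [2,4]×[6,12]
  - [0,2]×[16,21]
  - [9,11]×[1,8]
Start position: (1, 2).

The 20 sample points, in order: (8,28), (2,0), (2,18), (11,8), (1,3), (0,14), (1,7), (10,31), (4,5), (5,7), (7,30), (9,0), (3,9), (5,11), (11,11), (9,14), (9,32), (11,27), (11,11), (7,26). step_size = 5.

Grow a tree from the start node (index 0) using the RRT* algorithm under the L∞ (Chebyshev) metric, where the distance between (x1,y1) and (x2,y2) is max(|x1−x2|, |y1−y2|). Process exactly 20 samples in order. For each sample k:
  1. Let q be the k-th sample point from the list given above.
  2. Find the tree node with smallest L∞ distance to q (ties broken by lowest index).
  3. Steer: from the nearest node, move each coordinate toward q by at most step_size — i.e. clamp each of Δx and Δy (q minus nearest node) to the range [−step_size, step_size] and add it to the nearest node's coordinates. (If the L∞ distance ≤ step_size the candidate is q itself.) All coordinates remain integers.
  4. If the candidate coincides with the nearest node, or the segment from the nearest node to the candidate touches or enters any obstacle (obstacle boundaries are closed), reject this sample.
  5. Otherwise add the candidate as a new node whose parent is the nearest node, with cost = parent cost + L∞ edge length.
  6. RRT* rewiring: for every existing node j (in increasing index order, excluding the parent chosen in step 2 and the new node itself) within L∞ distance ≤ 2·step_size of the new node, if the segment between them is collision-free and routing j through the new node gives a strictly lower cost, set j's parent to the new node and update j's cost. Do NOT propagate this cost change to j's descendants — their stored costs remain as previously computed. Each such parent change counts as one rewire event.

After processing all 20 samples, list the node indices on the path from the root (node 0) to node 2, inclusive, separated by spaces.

Path: 0 2

1. q=(8,28) nearest=0 d=26 new=(6,7) → blocked by [4,6]×[3,10], reject
2. q=(2,0) nearest=0 d=2 new=(2,0) → add node 1 parent=0 cost=2
3. q=(2,18) nearest=0 d=16 new=(2,7) → blocked by [2,4]×[6,12], reject
4. q=(11,8) nearest=1 d=9 new=(7,5) → blocked by [4,6]×[3,10], reject
5. q=(1,3) nearest=0 d=1 new=(1,3) → add node 2 parent=0 cost=1
6. q=(0,14) nearest=2 d=11 new=(0,8) → blocked by [0,2]×[8,14], reject
7. q=(1,7) nearest=2 d=4 new=(1,7) → add node 3 parent=2 cost=5
8. q=(10,31) nearest=3 d=24 new=(6,12) → blocked by [4,6]×[3,10], reject
9. q=(4,5) nearest=0 d=3 new=(4,5) → blocked by [4,6]×[3,10], reject
10. q=(5,7) nearest=2 d=4 new=(5,7) → blocked by [4,6]×[3,10], reject
11. q=(7,30) nearest=3 d=23 new=(6,12) → blocked by [4,6]×[3,10], reject
12. q=(9,0) nearest=1 d=7 new=(7,0) → add node 4 parent=1 cost=7
13. q=(3,9) nearest=3 d=2 new=(3,9) → blocked by [0,2]×[8,14], reject
14. q=(5,11) nearest=3 d=4 new=(5,11) → blocked by [4,6]×[3,10], reject
15. q=(11,11) nearest=0 d=10 new=(6,7) → blocked by [4,6]×[3,10], reject
16. q=(9,14) nearest=3 d=8 new=(6,12) → blocked by [4,6]×[3,10], reject
17. q=(9,32) nearest=3 d=25 new=(6,12) → blocked by [4,6]×[3,10], reject
18. q=(11,27) nearest=3 d=20 new=(6,12) → blocked by [4,6]×[3,10], reject
19. q=(11,11) nearest=0 d=10 new=(6,7) → blocked by [4,6]×[3,10], reject
20. q=(7,26) nearest=3 d=19 new=(6,12) → blocked by [4,6]×[3,10], reject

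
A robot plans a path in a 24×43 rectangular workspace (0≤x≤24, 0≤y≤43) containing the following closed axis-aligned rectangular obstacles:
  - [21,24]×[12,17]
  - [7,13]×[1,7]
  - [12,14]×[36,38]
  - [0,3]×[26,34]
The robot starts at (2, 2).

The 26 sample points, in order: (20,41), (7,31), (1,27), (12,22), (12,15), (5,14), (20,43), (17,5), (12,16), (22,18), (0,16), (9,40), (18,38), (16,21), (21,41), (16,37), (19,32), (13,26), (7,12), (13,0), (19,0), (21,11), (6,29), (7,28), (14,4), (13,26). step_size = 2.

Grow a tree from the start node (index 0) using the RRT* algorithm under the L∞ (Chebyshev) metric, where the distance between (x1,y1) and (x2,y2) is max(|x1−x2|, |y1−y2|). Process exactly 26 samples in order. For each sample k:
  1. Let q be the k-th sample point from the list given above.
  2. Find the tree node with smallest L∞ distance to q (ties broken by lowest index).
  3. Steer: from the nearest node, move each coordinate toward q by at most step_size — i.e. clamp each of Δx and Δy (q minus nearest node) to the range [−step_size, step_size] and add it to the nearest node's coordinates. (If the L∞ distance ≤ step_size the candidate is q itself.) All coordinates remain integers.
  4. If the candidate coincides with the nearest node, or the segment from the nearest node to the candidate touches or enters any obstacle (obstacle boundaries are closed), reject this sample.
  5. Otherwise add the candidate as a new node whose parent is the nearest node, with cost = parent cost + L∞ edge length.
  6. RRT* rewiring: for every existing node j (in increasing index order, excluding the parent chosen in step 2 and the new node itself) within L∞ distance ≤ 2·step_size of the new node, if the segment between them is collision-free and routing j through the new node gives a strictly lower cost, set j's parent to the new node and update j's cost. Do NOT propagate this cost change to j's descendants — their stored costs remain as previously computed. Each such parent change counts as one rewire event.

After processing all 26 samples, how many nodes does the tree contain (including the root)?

Node count: 25

1. q=(20,41) nearest=0 d=39 new=(4,4) → add node 1 parent=0 cost=2
2. q=(7,31) nearest=1 d=27 new=(6,6) → add node 2 parent=1 cost=4
3. q=(1,27) nearest=2 d=21 new=(4,8) → add node 3 parent=2 cost=6
4. q=(12,22) nearest=3 d=14 new=(6,10) → add node 4 parent=3 cost=8
5. q=(12,15) nearest=4 d=6 new=(8,12) → add node 5 parent=4 cost=10
6. q=(5,14) nearest=5 d=3 new=(6,14) → add node 6 parent=5 cost=12
7. q=(20,43) nearest=6 d=29 new=(8,16) → add node 7 parent=6 cost=14
8. q=(17,5) nearest=5 d=9 new=(10,10) → add node 8 parent=5 cost=12
9. q=(12,16) nearest=5 d=4 new=(10,14) → add node 9 parent=5 cost=12
10. q=(22,18) nearest=8 d=12 new=(12,12) → add node 10 parent=8 cost=14
11. q=(0,16) nearest=4 d=6 new=(4,12) → add node 11 parent=4 cost=10
12. q=(9,40) nearest=7 d=24 new=(9,18) → add node 12 parent=7 cost=16
13. q=(18,38) nearest=12 d=20 new=(11,20) → add node 13 parent=12 cost=18
14. q=(16,21) nearest=13 d=5 new=(13,21) → add node 14 parent=13 cost=20
15. q=(21,41) nearest=14 d=20 new=(15,23) → add node 15 parent=14 cost=22
16. q=(16,37) nearest=15 d=14 new=(16,25) → add node 16 parent=15 cost=24
17. q=(19,32) nearest=16 d=7 new=(18,27) → add node 17 parent=16 cost=26
18. q=(13,26) nearest=15 d=3 new=(13,25) → add node 18 parent=15 cost=24
19. q=(7,12) nearest=5 d=1 new=(7,12) → add node 19 parent=5 cost=11
20. q=(13,0) nearest=2 d=7 new=(8,4) → blocked by [7,13]×[1,7], reject
21. q=(19,0) nearest=8 d=10 new=(12,8) → add node 20 parent=8 cost=14
22. q=(21,11) nearest=10 d=9 new=(14,11) → add node 21 parent=10 cost=16
23. q=(6,29) nearest=18 d=7 new=(11,27) → add node 22 parent=18 cost=26
24. q=(7,28) nearest=22 d=4 new=(9,28) → add node 23 parent=22 cost=28
25. q=(14,4) nearest=20 d=4 new=(14,6) → blocked by [7,13]×[1,7], reject
26. q=(13,26) nearest=18 d=1 new=(13,26) → add node 24 parent=18 cost=25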